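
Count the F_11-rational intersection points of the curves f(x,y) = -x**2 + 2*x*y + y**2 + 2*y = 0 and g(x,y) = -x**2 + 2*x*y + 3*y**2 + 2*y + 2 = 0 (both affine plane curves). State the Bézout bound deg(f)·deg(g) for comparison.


Common zeros: ∅; count = 0; Bézout bound = 4.

deg(f) = 2, deg(g) = 2, so Bézout bound = 4.
Scan x ∈ F_11. For each x, list the y ∈ F_11 with f(x, y) ≡ 0 and those with g(x, y) ≡ 0 (mod 11); the common zeros in that column are the intersection.
  x = 0: f ≡ 0 at y ∈ {0, 9}; g ≡ 0 at y ∈ ∅; common: ∅.
  x = 1: f ≡ 0 at y ∈ {2, 5}; g ≡ 0 at y ∈ {7, 10}; common: ∅.
  x = 2: f ≡ 0 at y ∈ ∅; g ≡ 0 at y ∈ {2, 7}; common: ∅.
  x = 3: f ≡ 0 at y ∈ {1, 2}; g ≡ 0 at y ∈ {3, 9}; common: ∅.
  x = 4: f ≡ 0 at y ∈ ∅; g ≡ 0 at y ∈ {6, 9}; common: ∅.
  x = 5: f ≡ 0 at y ∈ ∅; g ≡ 0 at y ∈ ∅; common: ∅.
  x = 6: f ≡ 0 at y ∈ ∅; g ≡ 0 at y ∈ ∅; common: ∅.
  x = 7: f ≡ 0 at y ∈ {8, 9}; g ≡ 0 at y ∈ ∅; common: ∅.
  x = 8: f ≡ 0 at y ∈ ∅; g ≡ 0 at y ∈ {6, 10}; common: ∅.
  x = 9: f ≡ 0 at y ∈ {5, 8}; g ≡ 0 at y ∈ ∅; common: ∅.
  x = 10: f ≡ 0 at y ∈ {1, 10}; g ≡ 0 at y ∈ ∅; common: ∅.
Collecting: common zeros = ∅, so the count is 0.
Comparison with the Bézout bound: 0 ≤ 4 = deg(f)·deg(g), as expected for curves with no common component (the affine F_11-count falls short of the bound because intersections may lie at infinity, over extension fields, or carry multiplicity).


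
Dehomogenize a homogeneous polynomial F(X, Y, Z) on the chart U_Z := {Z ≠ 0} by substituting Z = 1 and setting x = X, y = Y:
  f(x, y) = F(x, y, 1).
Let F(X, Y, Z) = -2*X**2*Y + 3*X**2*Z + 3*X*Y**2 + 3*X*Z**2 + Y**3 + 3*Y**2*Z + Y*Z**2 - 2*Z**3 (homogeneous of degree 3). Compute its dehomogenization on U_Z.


f(x, y) = -2*x**2*y + 3*x**2 + 3*x*y**2 + 3*x + y**3 + 3*y**2 + y - 2

On U_Z we set Z = 1. Each monomial c·X^i·Y^j·Z^k in F becomes c·x^i·y^j·1^k = c·x^i·y^j.
Substituting Z = 1: F(X, Y, 1) = -2*x**2*y + 3*x**2 + 3*x*y**2 + 3*x + y**3 + 3*y**2 + y - 2.
Note: deg(f) ≤ deg(F) = 3; strict inequality happens when F is divisible by Z (lost terms).


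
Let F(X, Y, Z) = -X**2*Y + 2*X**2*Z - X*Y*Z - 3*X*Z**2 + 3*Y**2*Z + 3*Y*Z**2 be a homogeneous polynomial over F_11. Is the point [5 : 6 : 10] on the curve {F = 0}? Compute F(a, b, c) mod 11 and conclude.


F(5,6,10) ≡ 0 (mod 11); P is on the curve.

Evaluate F(5, 6, 10) term-by-term (mod 11).
  -X**2*Y ↦ -1·25·6·1 = -150
  2*X**2*Z ↦ 2·25·1·10 = 500
  -X*Y*Z ↦ -1·5·6·10 = -300
  -3*X*Z**2 ↦ -3·5·1·100 = -1500
  3*Y**2*Z ↦ 3·1·36·10 = 1080
  3*Y*Z**2 ↦ 3·1·6·100 = 1800
Sum: F(5, 6, 10) = (-150) + (500) + (-300) + (-1500) + (1080) + (1800) = 1430.
Reducing mod 11: 1430 ≡ 0 (mod 11).
Since F(a, b, c) ≡ 0 (mod 11), P lies on the curve.


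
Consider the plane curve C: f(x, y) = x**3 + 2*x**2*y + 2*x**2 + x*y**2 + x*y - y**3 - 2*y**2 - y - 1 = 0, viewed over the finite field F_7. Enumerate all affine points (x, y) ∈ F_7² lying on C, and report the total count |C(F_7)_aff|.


Affine F_7-points: {(0, 3), (1, 3), (1, 4), (1, 6), (2, 6), (4, 4), (4, 6), (5, 3), (6, 0), (6, 4)}; count = 10.

For each of the 49 pairs (x, y) ∈ F_7², evaluate f(x, y) mod 7. Record the zeros.
  x = 0: [0↦6, 1↦2, 2↦2, 3↦0, 4↦4, 5↦1, 6↦6]  zeros at y ∈ {3}
  x = 1: [0↦2, 1↦2, 2↦1, 3↦0, 4↦0, 5↦2, 6↦0]  zeros at y ∈ {3, 4, 6}
  x = 2: [0↦1, 1↦2, 2↦4, 3↦1, 4↦1, 5↦5, 6↦0]  zeros at y ∈ {6}
  x = 3: [0↦2, 1↦1, 2↦3, 3↦2, 4↦6, 5↦2, 6↦5]  zeros at y ∈ ∅
  x = 4: [0↦4, 1↦5, 2↦4, 3↦2, 4↦0, 5↦6, 6↦0]  zeros at y ∈ {4, 6}
  x = 5: [0↦6, 1↦6, 2↦6, 3↦0, 4↦3, 5↦2, 6↦5]  zeros at y ∈ {3}
  x = 6: [0↦0, 1↦3, 2↦1, 3↦2, 4↦0, 5↦3, 6↦5]  zeros at y ∈ {0, 4}
Collecting zeros: affine points = {(0, 3), (1, 3), (1, 4), (1, 6), (2, 6), (4, 4), (4, 6), (5, 3), (6, 0), (6, 4)}.
Total count |C(F_7)_aff| = 10.


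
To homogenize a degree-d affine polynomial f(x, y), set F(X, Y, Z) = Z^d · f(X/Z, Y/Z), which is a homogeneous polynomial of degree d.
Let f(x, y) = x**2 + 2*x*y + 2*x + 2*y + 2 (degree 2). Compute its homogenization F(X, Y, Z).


F(X, Y, Z) = X**2 + 2*X*Y + 2*X*Z + 2*Y*Z + 2*Z**2

deg(f) = 2.
Substitute x = X/Z, y = Y/Z into f, then multiply by Z^2.
  monomial 1·x^2·y^0 ↦ 1·X^2·Y^0·Z^0.
  monomial 2·x^1·y^1 ↦ 2·X^1·Y^1·Z^0.
  monomial 2·x^1·y^0 ↦ 2·X^1·Y^0·Z^1.
  monomial 2·x^0·y^1 ↦ 2·X^0·Y^1·Z^1.
  monomial 2·x^0·y^0 ↦ 2·X^0·Y^0·Z^2.
Collecting: F(X, Y, Z) = X**2 + 2*X*Y + 2*X*Z + 2*Y*Z + 2*Z**2.


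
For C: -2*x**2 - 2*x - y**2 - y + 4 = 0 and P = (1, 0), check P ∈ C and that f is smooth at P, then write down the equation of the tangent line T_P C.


Tangent line at P: -6*x - y + 6 = 0.

Step 1: f(1, 0) = 0, so P lies on C.
Step 2: partial derivatives
  f_x(x, y) = -4*x - 2, f_y(x, y) = -2*y - 1.
  f_x(P) = -6, f_y(P) = -1 (gradient nonzero, so P is smooth).
Step 3: tangent line at P: -6·(x − 1) + -1·(y − 0) = 0.
Expanding: -6*x - y + 6 = 0.


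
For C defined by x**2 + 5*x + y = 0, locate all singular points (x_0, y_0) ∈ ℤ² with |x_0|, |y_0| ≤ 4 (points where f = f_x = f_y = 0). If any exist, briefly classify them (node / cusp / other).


No singular points in the scanned grid; C is smooth there.

Compute partial derivatives:
  f_x = 2*x + 5.
  f_y = 1.
f_y = 1 is a nonzero constant, so f_y never vanishes: no point (x, y) can satisfy f = f_x = f_y = 0. In particular no (x, y) ∈ {−4, ..., 4}² is singular; the curve is smooth.


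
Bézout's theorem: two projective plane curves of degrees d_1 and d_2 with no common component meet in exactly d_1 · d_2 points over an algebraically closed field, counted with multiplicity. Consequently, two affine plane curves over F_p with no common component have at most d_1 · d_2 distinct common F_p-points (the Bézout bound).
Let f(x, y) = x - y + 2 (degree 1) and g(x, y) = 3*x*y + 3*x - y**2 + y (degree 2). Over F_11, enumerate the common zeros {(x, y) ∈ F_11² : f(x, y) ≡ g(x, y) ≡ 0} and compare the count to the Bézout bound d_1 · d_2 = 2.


Common zeros: ∅; count = 0; Bézout bound = 2.

deg(f) = 1, deg(g) = 2, so Bézout bound = 2.
Scan x ∈ F_11. For each x, list the y ∈ F_11 with f(x, y) ≡ 0 and those with g(x, y) ≡ 0 (mod 11); the common zeros in that column are the intersection.
  x = 0: f ≡ 0 at y ∈ {2}; g ≡ 0 at y ∈ {0, 1}; common: ∅.
  x = 1: f ≡ 0 at y ∈ {3}; g ≡ 0 at y ∈ ∅; common: ∅.
  x = 2: f ≡ 0 at y ∈ {4}; g ≡ 0 at y ∈ ∅; common: ∅.
  x = 3: f ≡ 0 at y ∈ {5}; g ≡ 0 at y ∈ {4, 6}; common: ∅.
  x = 4: f ≡ 0 at y ∈ {6}; g ≡ 0 at y ∈ ∅; common: ∅.
  x = 5: f ≡ 0 at y ∈ {7}; g ≡ 0 at y ∈ ∅; common: ∅.
  x = 6: f ≡ 0 at y ∈ {8}; g ≡ 0 at y ∈ {3, 5}; common: ∅.
  x = 7: f ≡ 0 at y ∈ {9}; g ≡ 0 at y ∈ ∅; common: ∅.
  x = 8: f ≡ 0 at y ∈ {10}; g ≡ 0 at y ∈ ∅; common: ∅.
  x = 9: f ≡ 0 at y ∈ {0}; g ≡ 0 at y ∈ {8, 9}; common: ∅.
  x = 10: f ≡ 0 at y ∈ {1}; g ≡ 0 at y ∈ {2, 7}; common: ∅.
Collecting: common zeros = ∅, so the count is 0.
Comparison with the Bézout bound: 0 ≤ 2 = deg(f)·deg(g), as expected for curves with no common component (the affine F_11-count falls short of the bound because intersections may lie at infinity, over extension fields, or carry multiplicity).


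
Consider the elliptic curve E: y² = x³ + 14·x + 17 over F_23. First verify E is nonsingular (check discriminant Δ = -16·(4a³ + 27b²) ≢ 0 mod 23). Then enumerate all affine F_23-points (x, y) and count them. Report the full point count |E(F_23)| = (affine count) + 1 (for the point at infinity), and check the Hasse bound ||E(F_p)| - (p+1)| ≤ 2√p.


Affine points = {(1, 3), (1, 20), (6, 8), (6, 15), (12, 2), (12, 21), (13, 2), (13, 21), (14, 6), (14, 17), (16, 6), (16, 17), (17, 4), (17, 19), (18, 11), (18, 12), (19, 9), (19, 14), (21, 2), (21, 21), (22, 5), (22, 18)}; affine count = 22; |E(F_23)| = 23.

Discriminant check: Δ ∝ 4a³ + 27b² = 4·14³ + 27·17² = 4·2744 + 27·289 ≡ 11 (mod 23). Nonzero ⇒ E is nonsingular.
For each x ∈ F_23, compute rhs = x³ + 14·x + 17 mod 23, then count y ∈ F_23 with y² ≡ rhs.
  x = 0: rhs = 17, matching y values: none (0 points).
  x = 1: rhs = 9, matching y values: 3, 20 (2 points).
  x = 2: rhs = 7, matching y values: none (0 points).
  x = 3: rhs = 17, matching y values: none (0 points).
  x = 4: rhs = 22, matching y values: none (0 points).
  x = 5: rhs = 5, matching y values: none (0 points).
  x = 6: rhs = 18, matching y values: 8, 15 (2 points).
  x = 7: rhs = 21, matching y values: none (0 points).
  x = 8: rhs = 20, matching y values: none (0 points).
  x = 9: rhs = 21, matching y values: none (0 points).
  x = 10: rhs = 7, matching y values: none (0 points).
  x = 11: rhs = 7, matching y values: none (0 points).
  x = 12: rhs = 4, matching y values: 2, 21 (2 points).
  x = 13: rhs = 4, matching y values: 2, 21 (2 points).
  x = 14: rhs = 13, matching y values: 6, 17 (2 points).
  x = 15: rhs = 14, matching y values: none (0 points).
  x = 16: rhs = 13, matching y values: 6, 17 (2 points).
  x = 17: rhs = 16, matching y values: 4, 19 (2 points).
  x = 18: rhs = 6, matching y values: 11, 12 (2 points).
  x = 19: rhs = 12, matching y values: 9, 14 (2 points).
  x = 20: rhs = 17, matching y values: none (0 points).
  x = 21: rhs = 4, matching y values: 2, 21 (2 points).
  x = 22: rhs = 2, matching y values: 5, 18 (2 points).
Total affine count: 22.
Full point count |E(F_23)| = 22 + 1 = 23.
Hasse bound: |23 − (23+1)| = |-1| = 1 ≤ 2√23 ≈ 9.5917 ✓.


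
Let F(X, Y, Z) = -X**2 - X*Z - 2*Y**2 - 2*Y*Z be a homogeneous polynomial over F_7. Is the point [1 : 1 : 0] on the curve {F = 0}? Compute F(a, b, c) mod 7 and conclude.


F(1,1,0) ≡ 4 (mod 7); P is NOT on the curve.

Evaluate F(1, 1, 0) term-by-term (mod 7).
  -X**2 ↦ -1·1·1·1 = -1
  -X*Z ↦ -1·1·1·0 = 0
  -2*Y**2 ↦ -2·1·1·1 = -2
  -2*Y*Z ↦ -2·1·1·0 = 0
Sum: F(1, 1, 0) = (-1) + (0) + (-2) + (0) = -3.
Reducing mod 7: -3 ≡ 4 (mod 7).
Since F(a, b, c) ≡ 4 ≠ 0 (mod 7), P does NOT lie on the curve.


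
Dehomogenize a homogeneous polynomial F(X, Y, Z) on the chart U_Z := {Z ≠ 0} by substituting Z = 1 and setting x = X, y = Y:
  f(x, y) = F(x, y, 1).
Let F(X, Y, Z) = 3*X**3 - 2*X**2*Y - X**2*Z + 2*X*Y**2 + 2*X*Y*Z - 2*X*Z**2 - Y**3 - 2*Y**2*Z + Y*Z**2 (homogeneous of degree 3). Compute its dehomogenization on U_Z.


f(x, y) = 3*x**3 - 2*x**2*y - x**2 + 2*x*y**2 + 2*x*y - 2*x - y**3 - 2*y**2 + y

On U_Z we set Z = 1. Each monomial c·X^i·Y^j·Z^k in F becomes c·x^i·y^j·1^k = c·x^i·y^j.
Substituting Z = 1: F(X, Y, 1) = 3*x**3 - 2*x**2*y - x**2 + 2*x*y**2 + 2*x*y - 2*x - y**3 - 2*y**2 + y.
Note: deg(f) ≤ deg(F) = 3; strict inequality happens when F is divisible by Z (lost terms).


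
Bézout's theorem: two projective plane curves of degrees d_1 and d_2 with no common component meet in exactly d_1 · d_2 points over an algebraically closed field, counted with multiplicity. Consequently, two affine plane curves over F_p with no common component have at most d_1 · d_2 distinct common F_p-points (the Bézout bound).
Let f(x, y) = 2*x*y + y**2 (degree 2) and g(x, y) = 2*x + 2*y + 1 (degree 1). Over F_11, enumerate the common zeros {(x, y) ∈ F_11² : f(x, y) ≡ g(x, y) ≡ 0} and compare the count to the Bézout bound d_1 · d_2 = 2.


Common zeros: {(5, 0), (6, 10)}; count = 2; Bézout bound = 2.

deg(f) = 2, deg(g) = 1, so Bézout bound = 2.
Scan x ∈ F_11. For each x, list the y ∈ F_11 with f(x, y) ≡ 0 and those with g(x, y) ≡ 0 (mod 11); the common zeros in that column are the intersection.
  x = 0: f ≡ 0 at y ∈ {0}; g ≡ 0 at y ∈ {5}; common: ∅.
  x = 1: f ≡ 0 at y ∈ {0, 9}; g ≡ 0 at y ∈ {4}; common: ∅.
  x = 2: f ≡ 0 at y ∈ {0, 7}; g ≡ 0 at y ∈ {3}; common: ∅.
  x = 3: f ≡ 0 at y ∈ {0, 5}; g ≡ 0 at y ∈ {2}; common: ∅.
  x = 4: f ≡ 0 at y ∈ {0, 3}; g ≡ 0 at y ∈ {1}; common: ∅.
  x = 5: f ≡ 0 at y ∈ {0, 1}; g ≡ 0 at y ∈ {0}; common: {0}.
  x = 6: f ≡ 0 at y ∈ {0, 10}; g ≡ 0 at y ∈ {10}; common: {10}.
  x = 7: f ≡ 0 at y ∈ {0, 8}; g ≡ 0 at y ∈ {9}; common: ∅.
  x = 8: f ≡ 0 at y ∈ {0, 6}; g ≡ 0 at y ∈ {8}; common: ∅.
  x = 9: f ≡ 0 at y ∈ {0, 4}; g ≡ 0 at y ∈ {7}; common: ∅.
  x = 10: f ≡ 0 at y ∈ {0, 2}; g ≡ 0 at y ∈ {6}; common: ∅.
Collecting: common zeros = {(5, 0), (6, 10)}, so the count is 2.
Comparison with the Bézout bound: 2 ≤ 2 = deg(f)·deg(g), as expected for curves with no common component (the bound is attained).


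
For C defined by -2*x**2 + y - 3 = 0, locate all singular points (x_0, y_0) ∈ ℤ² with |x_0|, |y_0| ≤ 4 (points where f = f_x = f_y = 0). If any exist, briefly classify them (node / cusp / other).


No singular points in the scanned grid; C is smooth there.

Compute partial derivatives:
  f_x = -4*x.
  f_y = 1.
f_y = 1 is a nonzero constant, so f_y never vanishes: no point (x, y) can satisfy f = f_x = f_y = 0. In particular no (x, y) ∈ {−4, ..., 4}² is singular; the curve is smooth.


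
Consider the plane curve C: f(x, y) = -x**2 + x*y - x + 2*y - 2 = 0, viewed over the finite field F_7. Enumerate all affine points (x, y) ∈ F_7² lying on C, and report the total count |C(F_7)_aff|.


Affine F_7-points: {(0, 1), (1, 6), (2, 2), (3, 0), (4, 6), (6, 2)}; count = 6.

For each of the 49 pairs (x, y) ∈ F_7², evaluate f(x, y) mod 7. Record the zeros.
  x = 0: [0↦5, 1↦0, 2↦2, 3↦4, 4↦6, 5↦1, 6↦3]  zeros at y ∈ {1}
  x = 1: [0↦3, 1↦6, 2↦2, 3↦5, 4↦1, 5↦4, 6↦0]  zeros at y ∈ {6}
  x = 2: [0↦6, 1↦3, 2↦0, 3↦4, 4↦1, 5↦5, 6↦2]  zeros at y ∈ {2}
  x = 3: [0↦0, 1↦5, 2↦3, 3↦1, 4↦6, 5↦4, 6↦2]  zeros at y ∈ {0}
  x = 4: [0↦6, 1↦5, 2↦4, 3↦3, 4↦2, 5↦1, 6↦0]  zeros at y ∈ {6}
  x = 5: [0↦3, 1↦3, 2↦3, 3↦3, 4↦3, 5↦3, 6↦3]  zeros at y ∈ ∅
  x = 6: [0↦5, 1↦6, 2↦0, 3↦1, 4↦2, 5↦3, 6↦4]  zeros at y ∈ {2}
Collecting zeros: affine points = {(0, 1), (1, 6), (2, 2), (3, 0), (4, 6), (6, 2)}.
Total count |C(F_7)_aff| = 6.


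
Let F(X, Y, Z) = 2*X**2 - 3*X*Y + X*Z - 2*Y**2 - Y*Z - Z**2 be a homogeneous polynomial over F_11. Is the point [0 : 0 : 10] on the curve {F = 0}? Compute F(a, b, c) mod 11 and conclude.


F(0,0,10) ≡ 10 (mod 11); P is NOT on the curve.

Evaluate F(0, 0, 10) term-by-term (mod 11).
  2*X**2 ↦ 2·0·1·1 = 0
  -3*X*Y ↦ -3·0·0·1 = 0
  X*Z ↦ 1·0·1·10 = 0
  -2*Y**2 ↦ -2·1·0·1 = 0
  -Y*Z ↦ -1·1·0·10 = 0
  -Z**2 ↦ -1·1·1·100 = -100
Sum: F(0, 0, 10) = (0) + (0) + (0) + (0) + (0) + (-100) = -100.
Reducing mod 11: -100 ≡ 10 (mod 11).
Since F(a, b, c) ≡ 10 ≠ 0 (mod 11), P does NOT lie on the curve.


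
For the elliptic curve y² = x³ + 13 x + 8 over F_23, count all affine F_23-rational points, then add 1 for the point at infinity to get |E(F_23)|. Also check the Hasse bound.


Affine points = {(0, 10), (0, 13), (4, 3), (4, 20), (6, 7), (6, 16), (8, 7), (8, 16), (9, 7), (9, 16), (12, 11), (12, 12), (14, 6), (14, 17), (15, 6), (15, 17), (17, 6), (17, 17), (18, 5), (18, 18)}; affine count = 20; |E(F_23)| = 21.

Discriminant check: Δ ∝ 4a³ + 27b² = 4·13³ + 27·8² = 4·2197 + 27·64 ≡ 5 (mod 23). Nonzero ⇒ E is nonsingular.
For each x ∈ F_23, compute rhs = x³ + 13·x + 8 mod 23, then count y ∈ F_23 with y² ≡ rhs.
  x = 0: rhs = 8, matching y values: 10, 13 (2 points).
  x = 1: rhs = 22, matching y values: none (0 points).
  x = 2: rhs = 19, matching y values: none (0 points).
  x = 3: rhs = 5, matching y values: none (0 points).
  x = 4: rhs = 9, matching y values: 3, 20 (2 points).
  x = 5: rhs = 14, matching y values: none (0 points).
  x = 6: rhs = 3, matching y values: 7, 16 (2 points).
  x = 7: rhs = 5, matching y values: none (0 points).
  x = 8: rhs = 3, matching y values: 7, 16 (2 points).
  x = 9: rhs = 3, matching y values: 7, 16 (2 points).
  x = 10: rhs = 11, matching y values: none (0 points).
  x = 11: rhs = 10, matching y values: none (0 points).
  x = 12: rhs = 6, matching y values: 11, 12 (2 points).
  x = 13: rhs = 5, matching y values: none (0 points).
  x = 14: rhs = 13, matching y values: 6, 17 (2 points).
  x = 15: rhs = 13, matching y values: 6, 17 (2 points).
  x = 16: rhs = 11, matching y values: none (0 points).
  x = 17: rhs = 13, matching y values: 6, 17 (2 points).
  x = 18: rhs = 2, matching y values: 5, 18 (2 points).
  x = 19: rhs = 7, matching y values: none (0 points).
  x = 20: rhs = 11, matching y values: none (0 points).
  x = 21: rhs = 20, matching y values: none (0 points).
  x = 22: rhs = 17, matching y values: none (0 points).
Total affine count: 20.
Full point count |E(F_23)| = 20 + 1 = 21.
Hasse bound: |21 − (23+1)| = |-3| = 3 ≤ 2√23 ≈ 9.5917 ✓.


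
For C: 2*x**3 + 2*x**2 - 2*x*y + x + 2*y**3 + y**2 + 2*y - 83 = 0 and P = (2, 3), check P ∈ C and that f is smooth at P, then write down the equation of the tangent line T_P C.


Tangent line at P: 27*x + 58*y - 228 = 0.

Step 1: f(2, 3) = 0, so P lies on C.
Step 2: partial derivatives
  f_x(x, y) = 6*x**2 + 4*x - 2*y + 1, f_y(x, y) = -2*x + 6*y**2 + 2*y + 2.
  f_x(P) = 27, f_y(P) = 58 (gradient nonzero, so P is smooth).
Step 3: tangent line at P: 27·(x − 2) + 58·(y − 3) = 0.
Expanding: 27*x + 58*y - 228 = 0.


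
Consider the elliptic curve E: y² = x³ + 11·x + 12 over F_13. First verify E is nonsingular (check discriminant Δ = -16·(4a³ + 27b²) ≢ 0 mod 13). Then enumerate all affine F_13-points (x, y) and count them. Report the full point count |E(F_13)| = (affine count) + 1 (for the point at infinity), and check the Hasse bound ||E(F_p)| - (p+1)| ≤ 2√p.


Affine points = {(0, 5), (0, 8), (2, 4), (2, 9), (4, 4), (4, 9), (5, 6), (5, 7), (7, 4), (7, 9), (8, 1), (8, 12), (10, 2), (10, 11), (12, 0)}; affine count = 15; |E(F_13)| = 16.

Discriminant check: Δ ∝ 4a³ + 27b² = 4·11³ + 27·12² = 4·1331 + 27·144 ≡ 8 (mod 13). Nonzero ⇒ E is nonsingular.
For each x ∈ F_13, compute rhs = x³ + 11·x + 12 mod 13, then count y ∈ F_13 with y² ≡ rhs.
  x = 0: rhs = 12, matching y values: 5, 8 (2 points).
  x = 1: rhs = 11, matching y values: none (0 points).
  x = 2: rhs = 3, matching y values: 4, 9 (2 points).
  x = 3: rhs = 7, matching y values: none (0 points).
  x = 4: rhs = 3, matching y values: 4, 9 (2 points).
  x = 5: rhs = 10, matching y values: 6, 7 (2 points).
  x = 6: rhs = 8, matching y values: none (0 points).
  x = 7: rhs = 3, matching y values: 4, 9 (2 points).
  x = 8: rhs = 1, matching y values: 1, 12 (2 points).
  x = 9: rhs = 8, matching y values: none (0 points).
  x = 10: rhs = 4, matching y values: 2, 11 (2 points).
  x = 11: rhs = 8, matching y values: none (0 points).
  x = 12: rhs = 0, matching y values: 0 (1 points).
Total affine count: 15.
Full point count |E(F_13)| = 15 + 1 = 16.
Hasse bound: |16 − (13+1)| = |2| = 2 ≤ 2√13 ≈ 7.2111 ✓.


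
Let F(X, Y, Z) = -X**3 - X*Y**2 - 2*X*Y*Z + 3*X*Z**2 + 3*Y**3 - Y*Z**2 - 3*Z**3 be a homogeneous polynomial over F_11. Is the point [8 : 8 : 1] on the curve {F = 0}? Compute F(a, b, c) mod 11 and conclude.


F(8,8,1) ≡ 1 (mod 11); P is NOT on the curve.

Evaluate F(8, 8, 1) term-by-term (mod 11).
  -X**3 ↦ -1·512·1·1 = -512
  -X*Y**2 ↦ -1·8·64·1 = -512
  -2*X*Y*Z ↦ -2·8·8·1 = -128
  3*X*Z**2 ↦ 3·8·1·1 = 24
  3*Y**3 ↦ 3·1·512·1 = 1536
  -Y*Z**2 ↦ -1·1·8·1 = -8
  -3*Z**3 ↦ -3·1·1·1 = -3
Sum: F(8, 8, 1) = (-512) + (-512) + (-128) + (24) + (1536) + (-8) + (-3) = 397.
Reducing mod 11: 397 ≡ 1 (mod 11).
Since F(a, b, c) ≡ 1 ≠ 0 (mod 11), P does NOT lie on the curve.


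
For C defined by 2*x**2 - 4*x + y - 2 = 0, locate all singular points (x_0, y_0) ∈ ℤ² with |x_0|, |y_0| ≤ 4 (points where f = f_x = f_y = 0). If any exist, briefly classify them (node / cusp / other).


No singular points in the scanned grid; C is smooth there.

Compute partial derivatives:
  f_x = 4*x - 4.
  f_y = 1.
f_y = 1 is a nonzero constant, so f_y never vanishes: no point (x, y) can satisfy f = f_x = f_y = 0. In particular no (x, y) ∈ {−4, ..., 4}² is singular; the curve is smooth.


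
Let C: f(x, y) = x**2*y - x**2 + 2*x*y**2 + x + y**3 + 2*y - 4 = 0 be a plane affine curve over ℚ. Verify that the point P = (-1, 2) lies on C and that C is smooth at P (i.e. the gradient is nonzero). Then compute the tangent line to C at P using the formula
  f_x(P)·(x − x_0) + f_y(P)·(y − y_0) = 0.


Tangent line at P: 7*x + 7*y - 7 = 0.

Step 1: f(-1, 2) = 0, so P lies on C.
Step 2: partial derivatives
  f_x(x, y) = 2*x*y - 2*x + 2*y**2 + 1, f_y(x, y) = x**2 + 4*x*y + 3*y**2 + 2.
  f_x(P) = 7, f_y(P) = 7 (gradient nonzero, so P is smooth).
Step 3: tangent line at P: 7·(x − -1) + 7·(y − 2) = 0.
Expanding: 7*x + 7*y - 7 = 0.


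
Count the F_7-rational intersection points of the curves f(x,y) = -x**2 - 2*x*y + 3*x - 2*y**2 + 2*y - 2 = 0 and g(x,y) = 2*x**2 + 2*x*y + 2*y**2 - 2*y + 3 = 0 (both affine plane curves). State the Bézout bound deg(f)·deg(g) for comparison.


Common zeros: ∅; count = 0; Bézout bound = 4.

deg(f) = 2, deg(g) = 2, so Bézout bound = 4.
Scan x ∈ F_7. For each x, list the y ∈ F_7 with f(x, y) ≡ 0 and those with g(x, y) ≡ 0 (mod 7); the common zeros in that column are the intersection.
  x = 0: f ≡ 0 at y ∈ {3, 5}; g ≡ 0 at y ∈ {2, 6}; common: ∅.
  x = 1: f ≡ 0 at y ∈ {0}; g ≡ 0 at y ∈ {1, 6}; common: ∅.
  x = 2: f ≡ 0 at y ∈ {0, 6}; g ≡ 0 at y ∈ {3}; common: ∅.
  x = 3: f ≡ 0 at y ∈ {6}; g ≡ 0 at y ∈ {0, 5}; common: ∅.
  x = 4: f ≡ 0 at y ∈ {1, 3}; g ≡ 0 at y ∈ {0, 4}; common: ∅.
  x = 5: f ≡ 0 at y ∈ ∅; g ≡ 0 at y ∈ {1, 2}; common: ∅.
  x = 6: f ≡ 0 at y ∈ ∅; g ≡ 0 at y ∈ {4, 5}; common: ∅.
Collecting: common zeros = ∅, so the count is 0.
Comparison with the Bézout bound: 0 ≤ 4 = deg(f)·deg(g), as expected for curves with no common component (the affine F_7-count falls short of the bound because intersections may lie at infinity, over extension fields, or carry multiplicity).


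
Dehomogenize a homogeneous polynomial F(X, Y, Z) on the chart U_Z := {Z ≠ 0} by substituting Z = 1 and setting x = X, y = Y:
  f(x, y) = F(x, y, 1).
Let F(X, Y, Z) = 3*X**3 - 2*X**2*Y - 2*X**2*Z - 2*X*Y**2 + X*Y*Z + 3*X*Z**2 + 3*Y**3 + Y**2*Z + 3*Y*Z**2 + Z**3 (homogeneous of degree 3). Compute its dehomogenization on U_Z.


f(x, y) = 3*x**3 - 2*x**2*y - 2*x**2 - 2*x*y**2 + x*y + 3*x + 3*y**3 + y**2 + 3*y + 1

On U_Z we set Z = 1. Each monomial c·X^i·Y^j·Z^k in F becomes c·x^i·y^j·1^k = c·x^i·y^j.
Substituting Z = 1: F(X, Y, 1) = 3*x**3 - 2*x**2*y - 2*x**2 - 2*x*y**2 + x*y + 3*x + 3*y**3 + y**2 + 3*y + 1.
Note: deg(f) ≤ deg(F) = 3; strict inequality happens when F is divisible by Z (lost terms).


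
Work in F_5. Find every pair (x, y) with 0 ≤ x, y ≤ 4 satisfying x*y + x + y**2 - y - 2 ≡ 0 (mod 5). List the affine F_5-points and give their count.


Affine F_5-points: {(0, 2), (0, 4), (1, 1), (1, 4), (2, 0), (2, 4), (3, 4), (4, 3), (4, 4)}; count = 9.

For each of the 25 pairs (x, y) ∈ F_5², evaluate f(x, y) mod 5. Record the zeros.
  x = 0: [0↦3, 1↦3, 2↦0, 3↦4, 4↦0]  zeros at y ∈ {2, 4}
  x = 1: [0↦4, 1↦0, 2↦3, 3↦3, 4↦0]  zeros at y ∈ {1, 4}
  x = 2: [0↦0, 1↦2, 2↦1, 3↦2, 4↦0]  zeros at y ∈ {0, 4}
  x = 3: [0↦1, 1↦4, 2↦4, 3↦1, 4↦0]  zeros at y ∈ {4}
  x = 4: [0↦2, 1↦1, 2↦2, 3↦0, 4↦0]  zeros at y ∈ {3, 4}
Collecting zeros: affine points = {(0, 2), (0, 4), (1, 1), (1, 4), (2, 0), (2, 4), (3, 4), (4, 3), (4, 4)}.
Total count |C(F_5)_aff| = 9.


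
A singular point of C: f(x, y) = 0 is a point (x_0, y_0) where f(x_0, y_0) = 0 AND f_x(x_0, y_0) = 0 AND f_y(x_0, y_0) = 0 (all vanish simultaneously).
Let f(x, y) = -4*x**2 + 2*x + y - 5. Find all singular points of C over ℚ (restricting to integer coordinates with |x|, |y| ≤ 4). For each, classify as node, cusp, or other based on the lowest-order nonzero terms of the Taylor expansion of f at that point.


No singular points in the scanned grid; C is smooth there.

Compute partial derivatives:
  f_x = 2 - 8*x.
  f_y = 1.
f_y = 1 is a nonzero constant, so f_y never vanishes: no point (x, y) can satisfy f = f_x = f_y = 0. In particular no (x, y) ∈ {−4, ..., 4}² is singular; the curve is smooth.


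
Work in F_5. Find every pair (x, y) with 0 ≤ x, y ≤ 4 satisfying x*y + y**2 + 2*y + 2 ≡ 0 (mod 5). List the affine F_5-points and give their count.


Affine F_5-points: {(0, 1), (0, 2), (1, 3), (1, 4)}; count = 4.

For each of the 25 pairs (x, y) ∈ F_5², evaluate f(x, y) mod 5. Record the zeros.
  x = 0: [0↦2, 1↦0, 2↦0, 3↦2, 4↦1]  zeros at y ∈ {1, 2}
  x = 1: [0↦2, 1↦1, 2↦2, 3↦0, 4↦0]  zeros at y ∈ {3, 4}
  x = 2: [0↦2, 1↦2, 2↦4, 3↦3, 4↦4]  zeros at y ∈ ∅
  x = 3: [0↦2, 1↦3, 2↦1, 3↦1, 4↦3]  zeros at y ∈ ∅
  x = 4: [0↦2, 1↦4, 2↦3, 3↦4, 4↦2]  zeros at y ∈ ∅
Collecting zeros: affine points = {(0, 1), (0, 2), (1, 3), (1, 4)}.
Total count |C(F_5)_aff| = 4.


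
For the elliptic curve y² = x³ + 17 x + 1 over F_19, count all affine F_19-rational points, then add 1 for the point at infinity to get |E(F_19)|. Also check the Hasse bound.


Affine points = {(0, 1), (0, 18), (1, 0), (2, 9), (2, 10), (4, 0), (7, 8), (7, 11), (9, 3), (9, 16), (13, 5), (13, 14), (14, 0), (17, 4), (17, 15)}; affine count = 15; |E(F_19)| = 16.

Discriminant check: Δ ∝ 4a³ + 27b² = 4·17³ + 27·1² = 4·4913 + 27·1 ≡ 14 (mod 19). Nonzero ⇒ E is nonsingular.
For each x ∈ F_19, compute rhs = x³ + 17·x + 1 mod 19, then count y ∈ F_19 with y² ≡ rhs.
  x = 0: rhs = 1, matching y values: 1, 18 (2 points).
  x = 1: rhs = 0, matching y values: 0 (1 points).
  x = 2: rhs = 5, matching y values: 9, 10 (2 points).
  x = 3: rhs = 3, matching y values: none (0 points).
  x = 4: rhs = 0, matching y values: 0 (1 points).
  x = 5: rhs = 2, matching y values: none (0 points).
  x = 6: rhs = 15, matching y values: none (0 points).
  x = 7: rhs = 7, matching y values: 8, 11 (2 points).
  x = 8: rhs = 3, matching y values: none (0 points).
  x = 9: rhs = 9, matching y values: 3, 16 (2 points).
  x = 10: rhs = 12, matching y values: none (0 points).
  x = 11: rhs = 18, matching y values: none (0 points).
  x = 12: rhs = 14, matching y values: none (0 points).
  x = 13: rhs = 6, matching y values: 5, 14 (2 points).
  x = 14: rhs = 0, matching y values: 0 (1 points).
  x = 15: rhs = 2, matching y values: none (0 points).
  x = 16: rhs = 18, matching y values: none (0 points).
  x = 17: rhs = 16, matching y values: 4, 15 (2 points).
  x = 18: rhs = 2, matching y values: none (0 points).
Total affine count: 15.
Full point count |E(F_19)| = 15 + 1 = 16.
Hasse bound: |16 − (19+1)| = |-4| = 4 ≤ 2√19 ≈ 8.7178 ✓.


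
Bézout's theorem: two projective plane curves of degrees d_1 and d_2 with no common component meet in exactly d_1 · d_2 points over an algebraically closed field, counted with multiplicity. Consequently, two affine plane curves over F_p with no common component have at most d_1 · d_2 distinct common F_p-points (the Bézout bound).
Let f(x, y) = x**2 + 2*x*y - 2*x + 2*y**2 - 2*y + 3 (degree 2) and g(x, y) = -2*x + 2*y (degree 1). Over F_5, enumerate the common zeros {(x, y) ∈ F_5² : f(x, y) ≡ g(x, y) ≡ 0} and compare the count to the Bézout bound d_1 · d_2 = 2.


Common zeros: {(2, 2)}; count = 1; Bézout bound = 2.

deg(f) = 2, deg(g) = 1, so Bézout bound = 2.
Scan x ∈ F_5. For each x, list the y ∈ F_5 with f(x, y) ≡ 0 and those with g(x, y) ≡ 0 (mod 5); the common zeros in that column are the intersection.
  x = 0: f ≡ 0 at y ∈ {3}; g ≡ 0 at y ∈ {0}; common: ∅.
  x = 1: f ≡ 0 at y ∈ {2, 3}; g ≡ 0 at y ∈ {1}; common: ∅.
  x = 2: f ≡ 0 at y ∈ {2}; g ≡ 0 at y ∈ {2}; common: {2}.
  x = 3: f ≡ 0 at y ∈ ∅; g ≡ 0 at y ∈ {3}; common: ∅.
  x = 4: f ≡ 0 at y ∈ ∅; g ≡ 0 at y ∈ {4}; common: ∅.
Collecting: common zeros = {(2, 2)}, so the count is 1.
Comparison with the Bézout bound: 1 ≤ 2 = deg(f)·deg(g), as expected for curves with no common component (the affine F_5-count falls short of the bound because intersections may lie at infinity, over extension fields, or carry multiplicity).


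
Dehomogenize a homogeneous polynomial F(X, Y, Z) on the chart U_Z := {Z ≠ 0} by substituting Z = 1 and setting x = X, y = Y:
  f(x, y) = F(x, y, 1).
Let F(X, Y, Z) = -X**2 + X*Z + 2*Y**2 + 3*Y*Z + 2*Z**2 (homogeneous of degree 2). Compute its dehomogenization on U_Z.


f(x, y) = -x**2 + x + 2*y**2 + 3*y + 2

On U_Z we set Z = 1. Each monomial c·X^i·Y^j·Z^k in F becomes c·x^i·y^j·1^k = c·x^i·y^j.
Substituting Z = 1: F(X, Y, 1) = -x**2 + x + 2*y**2 + 3*y + 2.
Note: deg(f) ≤ deg(F) = 2; strict inequality happens when F is divisible by Z (lost terms).


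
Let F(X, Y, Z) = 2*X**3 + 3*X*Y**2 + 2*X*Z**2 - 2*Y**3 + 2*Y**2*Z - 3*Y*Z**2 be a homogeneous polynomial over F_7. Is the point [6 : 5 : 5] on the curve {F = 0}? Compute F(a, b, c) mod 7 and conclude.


F(6,5,5) ≡ 2 (mod 7); P is NOT on the curve.

Evaluate F(6, 5, 5) term-by-term (mod 7).
  2*X**3 ↦ 2·216·1·1 = 432
  3*X*Y**2 ↦ 3·6·25·1 = 450
  2*X*Z**2 ↦ 2·6·1·25 = 300
  -2*Y**3 ↦ -2·1·125·1 = -250
  2*Y**2*Z ↦ 2·1·25·5 = 250
  -3*Y*Z**2 ↦ -3·1·5·25 = -375
Sum: F(6, 5, 5) = (432) + (450) + (300) + (-250) + (250) + (-375) = 807.
Reducing mod 7: 807 ≡ 2 (mod 7).
Since F(a, b, c) ≡ 2 ≠ 0 (mod 7), P does NOT lie on the curve.


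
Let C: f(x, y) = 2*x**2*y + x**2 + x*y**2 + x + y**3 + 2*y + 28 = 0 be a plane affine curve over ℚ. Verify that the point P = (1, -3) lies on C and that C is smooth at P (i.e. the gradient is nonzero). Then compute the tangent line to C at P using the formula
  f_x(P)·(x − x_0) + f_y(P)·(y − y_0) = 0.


Tangent line at P: 25*y + 75 = 0.

Step 1: f(1, -3) = 0, so P lies on C.
Step 2: partial derivatives
  f_x(x, y) = 4*x*y + 2*x + y**2 + 1, f_y(x, y) = 2*x**2 + 2*x*y + 3*y**2 + 2.
  f_x(P) = 0, f_y(P) = 25 (gradient nonzero, so P is smooth).
Step 3: tangent line at P: 0·(x − 1) + 25·(y − -3) = 0.
Expanding: 25*y + 75 = 0.


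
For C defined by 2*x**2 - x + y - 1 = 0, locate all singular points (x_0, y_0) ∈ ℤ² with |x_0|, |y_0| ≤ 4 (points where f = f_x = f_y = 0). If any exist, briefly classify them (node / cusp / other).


No singular points in the scanned grid; C is smooth there.

Compute partial derivatives:
  f_x = 4*x - 1.
  f_y = 1.
f_y = 1 is a nonzero constant, so f_y never vanishes: no point (x, y) can satisfy f = f_x = f_y = 0. In particular no (x, y) ∈ {−4, ..., 4}² is singular; the curve is smooth.


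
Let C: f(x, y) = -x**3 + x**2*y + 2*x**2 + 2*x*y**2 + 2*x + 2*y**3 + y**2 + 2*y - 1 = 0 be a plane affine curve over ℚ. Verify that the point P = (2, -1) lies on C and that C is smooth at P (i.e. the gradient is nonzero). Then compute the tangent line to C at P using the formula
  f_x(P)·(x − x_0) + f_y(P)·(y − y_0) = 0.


Tangent line at P: -4*x + 2*y + 10 = 0.

Step 1: f(2, -1) = 0, so P lies on C.
Step 2: partial derivatives
  f_x(x, y) = -3*x**2 + 2*x*y + 4*x + 2*y**2 + 2, f_y(x, y) = x**2 + 4*x*y + 6*y**2 + 2*y + 2.
  f_x(P) = -4, f_y(P) = 2 (gradient nonzero, so P is smooth).
Step 3: tangent line at P: -4·(x − 2) + 2·(y − -1) = 0.
Expanding: -4*x + 2*y + 10 = 0.


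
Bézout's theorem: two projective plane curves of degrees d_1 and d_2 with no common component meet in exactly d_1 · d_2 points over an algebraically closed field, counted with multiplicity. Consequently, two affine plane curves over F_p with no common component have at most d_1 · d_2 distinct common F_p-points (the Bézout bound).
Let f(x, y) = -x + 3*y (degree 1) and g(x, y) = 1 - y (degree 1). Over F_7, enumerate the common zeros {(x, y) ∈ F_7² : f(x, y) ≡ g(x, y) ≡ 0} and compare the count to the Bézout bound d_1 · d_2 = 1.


Common zeros: {(3, 1)}; count = 1; Bézout bound = 1.

deg(f) = 1, deg(g) = 1, so Bézout bound = 1.
Scan x ∈ F_7. For each x, list the y ∈ F_7 with f(x, y) ≡ 0 and those with g(x, y) ≡ 0 (mod 7); the common zeros in that column are the intersection.
  x = 0: f ≡ 0 at y ∈ {0}; g ≡ 0 at y ∈ {1}; common: ∅.
  x = 1: f ≡ 0 at y ∈ {5}; g ≡ 0 at y ∈ {1}; common: ∅.
  x = 2: f ≡ 0 at y ∈ {3}; g ≡ 0 at y ∈ {1}; common: ∅.
  x = 3: f ≡ 0 at y ∈ {1}; g ≡ 0 at y ∈ {1}; common: {1}.
  x = 4: f ≡ 0 at y ∈ {6}; g ≡ 0 at y ∈ {1}; common: ∅.
  x = 5: f ≡ 0 at y ∈ {4}; g ≡ 0 at y ∈ {1}; common: ∅.
  x = 6: f ≡ 0 at y ∈ {2}; g ≡ 0 at y ∈ {1}; common: ∅.
Collecting: common zeros = {(3, 1)}, so the count is 1.
Comparison with the Bézout bound: 1 ≤ 1 = deg(f)·deg(g), as expected for curves with no common component (the bound is attained).


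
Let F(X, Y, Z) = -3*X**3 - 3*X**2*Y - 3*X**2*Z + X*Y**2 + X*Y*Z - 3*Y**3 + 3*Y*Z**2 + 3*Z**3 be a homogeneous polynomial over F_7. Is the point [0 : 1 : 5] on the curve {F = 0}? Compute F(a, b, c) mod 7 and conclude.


F(0,1,5) ≡ 6 (mod 7); P is NOT on the curve.

Evaluate F(0, 1, 5) term-by-term (mod 7).
  -3*X**3 ↦ -3·0·1·1 = 0
  -3*X**2*Y ↦ -3·0·1·1 = 0
  -3*X**2*Z ↦ -3·0·1·5 = 0
  X*Y**2 ↦ 1·0·1·1 = 0
  X*Y*Z ↦ 1·0·1·5 = 0
  -3*Y**3 ↦ -3·1·1·1 = -3
  3*Y*Z**2 ↦ 3·1·1·25 = 75
  3*Z**3 ↦ 3·1·1·125 = 375
Sum: F(0, 1, 5) = (0) + (0) + (0) + (0) + (0) + (-3) + (75) + (375) = 447.
Reducing mod 7: 447 ≡ 6 (mod 7).
Since F(a, b, c) ≡ 6 ≠ 0 (mod 7), P does NOT lie on the curve.


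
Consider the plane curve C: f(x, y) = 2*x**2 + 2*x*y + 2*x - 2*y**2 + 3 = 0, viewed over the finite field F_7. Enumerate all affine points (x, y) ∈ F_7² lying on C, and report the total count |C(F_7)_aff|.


Affine F_7-points: {(1, 0), (1, 1), (3, 5), (4, 1), (4, 3), (5, 0), (5, 5), (6, 3)}; count = 8.

For each of the 49 pairs (x, y) ∈ F_7², evaluate f(x, y) mod 7. Record the zeros.
  x = 0: [0↦3, 1↦1, 2↦2, 3↦6, 4↦6, 5↦2, 6↦1]  zeros at y ∈ ∅
  x = 1: [0↦0, 1↦0, 2↦3, 3↦2, 4↦4, 5↦2, 6↦3]  zeros at y ∈ {0, 1}
  x = 2: [0↦1, 1↦3, 2↦1, 3↦2, 4↦6, 5↦6, 6↦2]  zeros at y ∈ ∅
  x = 3: [0↦6, 1↦3, 2↦3, 3↦6, 4↦5, 5↦0, 6↦5]  zeros at y ∈ {5}
  x = 4: [0↦1, 1↦0, 2↦2, 3↦0, 4↦1, 5↦5, 6↦5]  zeros at y ∈ {1, 3}
  x = 5: [0↦0, 1↦1, 2↦5, 3↦5, 4↦1, 5↦0, 6↦2]  zeros at y ∈ {0, 5}
  x = 6: [0↦3, 1↦6, 2↦5, 3↦0, 4↦5, 5↦6, 6↦3]  zeros at y ∈ {3}
Collecting zeros: affine points = {(1, 0), (1, 1), (3, 5), (4, 1), (4, 3), (5, 0), (5, 5), (6, 3)}.
Total count |C(F_7)_aff| = 8.


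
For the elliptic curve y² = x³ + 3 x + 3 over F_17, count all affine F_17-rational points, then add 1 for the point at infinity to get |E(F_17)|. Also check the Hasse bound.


Affine points = {(2, 0), (6, 4), (6, 13), (10, 8), (10, 9), (12, 4), (12, 13), (14, 1), (14, 16), (16, 4), (16, 13)}; affine count = 11; |E(F_17)| = 12.

Discriminant check: Δ ∝ 4a³ + 27b² = 4·3³ + 27·3² = 4·27 + 27·9 ≡ 11 (mod 17). Nonzero ⇒ E is nonsingular.
For each x ∈ F_17, compute rhs = x³ + 3·x + 3 mod 17, then count y ∈ F_17 with y² ≡ rhs.
  x = 0: rhs = 3, matching y values: none (0 points).
  x = 1: rhs = 7, matching y values: none (0 points).
  x = 2: rhs = 0, matching y values: 0 (1 points).
  x = 3: rhs = 5, matching y values: none (0 points).
  x = 4: rhs = 11, matching y values: none (0 points).
  x = 5: rhs = 7, matching y values: none (0 points).
  x = 6: rhs = 16, matching y values: 4, 13 (2 points).
  x = 7: rhs = 10, matching y values: none (0 points).
  x = 8: rhs = 12, matching y values: none (0 points).
  x = 9: rhs = 11, matching y values: none (0 points).
  x = 10: rhs = 13, matching y values: 8, 9 (2 points).
  x = 11: rhs = 7, matching y values: none (0 points).
  x = 12: rhs = 16, matching y values: 4, 13 (2 points).
  x = 13: rhs = 12, matching y values: none (0 points).
  x = 14: rhs = 1, matching y values: 1, 16 (2 points).
  x = 15: rhs = 6, matching y values: none (0 points).
  x = 16: rhs = 16, matching y values: 4, 13 (2 points).
Total affine count: 11.
Full point count |E(F_17)| = 11 + 1 = 12.
Hasse bound: |12 − (17+1)| = |-6| = 6 ≤ 2√17 ≈ 8.2462 ✓.


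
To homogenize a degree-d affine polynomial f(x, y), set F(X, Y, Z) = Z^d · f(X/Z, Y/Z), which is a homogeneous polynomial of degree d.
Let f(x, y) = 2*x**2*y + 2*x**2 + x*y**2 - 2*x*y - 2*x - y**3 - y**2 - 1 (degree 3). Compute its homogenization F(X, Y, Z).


F(X, Y, Z) = 2*X**2*Y + 2*X**2*Z + X*Y**2 - 2*X*Y*Z - 2*X*Z**2 - Y**3 - Y**2*Z - Z**3

deg(f) = 3.
Substitute x = X/Z, y = Y/Z into f, then multiply by Z^3.
  monomial 2·x^2·y^1 ↦ 2·X^2·Y^1·Z^0.
  monomial 2·x^2·y^0 ↦ 2·X^2·Y^0·Z^1.
  monomial 1·x^1·y^2 ↦ 1·X^1·Y^2·Z^0.
  monomial -2·x^1·y^1 ↦ -2·X^1·Y^1·Z^1.
  monomial -2·x^1·y^0 ↦ -2·X^1·Y^0·Z^2.
  monomial -1·x^0·y^3 ↦ -1·X^0·Y^3·Z^0.
  monomial -1·x^0·y^2 ↦ -1·X^0·Y^2·Z^1.
  monomial -1·x^0·y^0 ↦ -1·X^0·Y^0·Z^3.
Collecting: F(X, Y, Z) = 2*X**2*Y + 2*X**2*Z + X*Y**2 - 2*X*Y*Z - 2*X*Z**2 - Y**3 - Y**2*Z - Z**3.


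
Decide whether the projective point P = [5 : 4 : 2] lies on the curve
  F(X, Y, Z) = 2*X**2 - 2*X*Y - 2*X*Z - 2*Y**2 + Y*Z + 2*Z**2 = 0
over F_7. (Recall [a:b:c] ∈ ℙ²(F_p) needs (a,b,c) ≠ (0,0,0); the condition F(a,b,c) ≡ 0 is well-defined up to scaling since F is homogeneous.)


F(5,4,2) ≡ 2 (mod 7); P is NOT on the curve.

Evaluate F(5, 4, 2) term-by-term (mod 7).
  2*X**2 ↦ 2·25·1·1 = 50
  -2*X*Y ↦ -2·5·4·1 = -40
  -2*X*Z ↦ -2·5·1·2 = -20
  -2*Y**2 ↦ -2·1·16·1 = -32
  Y*Z ↦ 1·1·4·2 = 8
  2*Z**2 ↦ 2·1·1·4 = 8
Sum: F(5, 4, 2) = (50) + (-40) + (-20) + (-32) + (8) + (8) = -26.
Reducing mod 7: -26 ≡ 2 (mod 7).
Since F(a, b, c) ≡ 2 ≠ 0 (mod 7), P does NOT lie on the curve.


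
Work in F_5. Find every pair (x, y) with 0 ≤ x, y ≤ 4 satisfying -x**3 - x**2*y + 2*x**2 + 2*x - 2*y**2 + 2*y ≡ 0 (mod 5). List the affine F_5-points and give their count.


Affine F_5-points: {(0, 0), (0, 1), (1, 4), (2, 1), (2, 3), (3, 2), (4, 1), (4, 2)}; count = 8.

For each of the 25 pairs (x, y) ∈ F_5², evaluate f(x, y) mod 5. Record the zeros.
  x = 0: [0↦0, 1↦0, 2↦1, 3↦3, 4↦1]  zeros at y ∈ {0, 1}
  x = 1: [0↦3, 1↦2, 2↦2, 3↦3, 4↦0]  zeros at y ∈ {4}
  x = 2: [0↦4, 1↦0, 2↦2, 3↦0, 4↦4]  zeros at y ∈ {1, 3}
  x = 3: [0↦2, 1↦3, 2↦0, 3↦3, 4↦2]  zeros at y ∈ {2}
  x = 4: [0↦1, 1↦0, 2↦0, 3↦1, 4↦3]  zeros at y ∈ {1, 2}
Collecting zeros: affine points = {(0, 0), (0, 1), (1, 4), (2, 1), (2, 3), (3, 2), (4, 1), (4, 2)}.
Total count |C(F_5)_aff| = 8.


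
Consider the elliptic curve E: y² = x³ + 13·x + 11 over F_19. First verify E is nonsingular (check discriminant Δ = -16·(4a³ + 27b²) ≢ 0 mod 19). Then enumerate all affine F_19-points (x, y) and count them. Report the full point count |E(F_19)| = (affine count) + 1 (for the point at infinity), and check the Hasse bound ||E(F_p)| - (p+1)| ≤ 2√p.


Affine points = {(0, 7), (0, 12), (1, 5), (1, 14), (2, 8), (2, 11), (3, 1), (3, 18), (5, 7), (5, 12), (6, 1), (6, 18), (8, 0), (10, 1), (10, 18), (14, 7), (14, 12), (15, 3), (15, 16), (18, 4), (18, 15)}; affine count = 21; |E(F_19)| = 22.

Discriminant check: Δ ∝ 4a³ + 27b² = 4·13³ + 27·11² = 4·2197 + 27·121 ≡ 9 (mod 19). Nonzero ⇒ E is nonsingular.
For each x ∈ F_19, compute rhs = x³ + 13·x + 11 mod 19, then count y ∈ F_19 with y² ≡ rhs.
  x = 0: rhs = 11, matching y values: 7, 12 (2 points).
  x = 1: rhs = 6, matching y values: 5, 14 (2 points).
  x = 2: rhs = 7, matching y values: 8, 11 (2 points).
  x = 3: rhs = 1, matching y values: 1, 18 (2 points).
  x = 4: rhs = 13, matching y values: none (0 points).
  x = 5: rhs = 11, matching y values: 7, 12 (2 points).
  x = 6: rhs = 1, matching y values: 1, 18 (2 points).
  x = 7: rhs = 8, matching y values: none (0 points).
  x = 8: rhs = 0, matching y values: 0 (1 points).
  x = 9: rhs = 2, matching y values: none (0 points).
  x = 10: rhs = 1, matching y values: 1, 18 (2 points).
  x = 11: rhs = 3, matching y values: none (0 points).
  x = 12: rhs = 14, matching y values: none (0 points).
  x = 13: rhs = 2, matching y values: none (0 points).
  x = 14: rhs = 11, matching y values: 7, 12 (2 points).
  x = 15: rhs = 9, matching y values: 3, 16 (2 points).
  x = 16: rhs = 2, matching y values: none (0 points).
  x = 17: rhs = 15, matching y values: none (0 points).
  x = 18: rhs = 16, matching y values: 4, 15 (2 points).
Total affine count: 21.
Full point count |E(F_19)| = 21 + 1 = 22.
Hasse bound: |22 − (19+1)| = |2| = 2 ≤ 2√19 ≈ 8.7178 ✓.
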